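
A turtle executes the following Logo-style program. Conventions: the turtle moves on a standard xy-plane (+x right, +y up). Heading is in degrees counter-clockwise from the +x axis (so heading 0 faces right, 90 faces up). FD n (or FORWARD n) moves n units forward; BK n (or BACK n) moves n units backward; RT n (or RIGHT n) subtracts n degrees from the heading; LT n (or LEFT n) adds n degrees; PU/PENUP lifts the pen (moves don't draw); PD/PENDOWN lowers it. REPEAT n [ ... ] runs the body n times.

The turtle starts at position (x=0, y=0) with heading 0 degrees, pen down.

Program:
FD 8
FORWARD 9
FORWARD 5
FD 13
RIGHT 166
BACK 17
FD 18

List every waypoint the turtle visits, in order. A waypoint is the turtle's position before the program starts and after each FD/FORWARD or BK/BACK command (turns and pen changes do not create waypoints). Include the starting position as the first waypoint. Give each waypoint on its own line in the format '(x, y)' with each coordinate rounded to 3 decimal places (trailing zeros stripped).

Executing turtle program step by step:
Start: pos=(0,0), heading=0, pen down
FD 8: (0,0) -> (8,0) [heading=0, draw]
FD 9: (8,0) -> (17,0) [heading=0, draw]
FD 5: (17,0) -> (22,0) [heading=0, draw]
FD 13: (22,0) -> (35,0) [heading=0, draw]
RT 166: heading 0 -> 194
BK 17: (35,0) -> (51.495,4.113) [heading=194, draw]
FD 18: (51.495,4.113) -> (34.03,-0.242) [heading=194, draw]
Final: pos=(34.03,-0.242), heading=194, 6 segment(s) drawn
Waypoints (7 total):
(0, 0)
(8, 0)
(17, 0)
(22, 0)
(35, 0)
(51.495, 4.113)
(34.03, -0.242)

Answer: (0, 0)
(8, 0)
(17, 0)
(22, 0)
(35, 0)
(51.495, 4.113)
(34.03, -0.242)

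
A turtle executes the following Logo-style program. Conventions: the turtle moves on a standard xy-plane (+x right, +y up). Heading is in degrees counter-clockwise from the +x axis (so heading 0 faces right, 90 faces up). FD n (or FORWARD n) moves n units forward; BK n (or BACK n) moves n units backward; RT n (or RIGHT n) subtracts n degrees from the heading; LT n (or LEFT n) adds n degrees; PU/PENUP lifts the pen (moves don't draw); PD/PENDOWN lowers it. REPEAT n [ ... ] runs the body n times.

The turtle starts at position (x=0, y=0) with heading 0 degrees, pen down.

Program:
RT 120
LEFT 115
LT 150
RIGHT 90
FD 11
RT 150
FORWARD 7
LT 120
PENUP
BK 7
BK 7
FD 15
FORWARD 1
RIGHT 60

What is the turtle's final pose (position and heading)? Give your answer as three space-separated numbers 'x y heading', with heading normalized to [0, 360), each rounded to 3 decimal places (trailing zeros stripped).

Executing turtle program step by step:
Start: pos=(0,0), heading=0, pen down
RT 120: heading 0 -> 240
LT 115: heading 240 -> 355
LT 150: heading 355 -> 145
RT 90: heading 145 -> 55
FD 11: (0,0) -> (6.309,9.011) [heading=55, draw]
RT 150: heading 55 -> 265
FD 7: (6.309,9.011) -> (5.699,2.037) [heading=265, draw]
LT 120: heading 265 -> 25
PU: pen up
BK 7: (5.699,2.037) -> (-0.645,-0.921) [heading=25, move]
BK 7: (-0.645,-0.921) -> (-6.989,-3.879) [heading=25, move]
FD 15: (-6.989,-3.879) -> (6.606,2.46) [heading=25, move]
FD 1: (6.606,2.46) -> (7.512,2.883) [heading=25, move]
RT 60: heading 25 -> 325
Final: pos=(7.512,2.883), heading=325, 2 segment(s) drawn

Answer: 7.512 2.883 325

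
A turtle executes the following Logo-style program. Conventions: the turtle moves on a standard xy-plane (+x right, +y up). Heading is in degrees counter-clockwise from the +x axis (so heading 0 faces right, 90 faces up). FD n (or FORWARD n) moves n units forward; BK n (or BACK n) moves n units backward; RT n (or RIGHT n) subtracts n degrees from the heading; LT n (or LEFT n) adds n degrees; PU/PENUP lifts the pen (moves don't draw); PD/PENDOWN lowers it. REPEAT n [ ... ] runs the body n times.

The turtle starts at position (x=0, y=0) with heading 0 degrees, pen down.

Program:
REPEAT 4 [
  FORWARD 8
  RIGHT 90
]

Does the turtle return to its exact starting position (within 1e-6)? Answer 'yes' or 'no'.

Answer: yes

Derivation:
Executing turtle program step by step:
Start: pos=(0,0), heading=0, pen down
REPEAT 4 [
  -- iteration 1/4 --
  FD 8: (0,0) -> (8,0) [heading=0, draw]
  RT 90: heading 0 -> 270
  -- iteration 2/4 --
  FD 8: (8,0) -> (8,-8) [heading=270, draw]
  RT 90: heading 270 -> 180
  -- iteration 3/4 --
  FD 8: (8,-8) -> (0,-8) [heading=180, draw]
  RT 90: heading 180 -> 90
  -- iteration 4/4 --
  FD 8: (0,-8) -> (0,0) [heading=90, draw]
  RT 90: heading 90 -> 0
]
Final: pos=(0,0), heading=0, 4 segment(s) drawn

Start position: (0, 0)
Final position: (0, 0)
Distance = 0; < 1e-6 -> CLOSED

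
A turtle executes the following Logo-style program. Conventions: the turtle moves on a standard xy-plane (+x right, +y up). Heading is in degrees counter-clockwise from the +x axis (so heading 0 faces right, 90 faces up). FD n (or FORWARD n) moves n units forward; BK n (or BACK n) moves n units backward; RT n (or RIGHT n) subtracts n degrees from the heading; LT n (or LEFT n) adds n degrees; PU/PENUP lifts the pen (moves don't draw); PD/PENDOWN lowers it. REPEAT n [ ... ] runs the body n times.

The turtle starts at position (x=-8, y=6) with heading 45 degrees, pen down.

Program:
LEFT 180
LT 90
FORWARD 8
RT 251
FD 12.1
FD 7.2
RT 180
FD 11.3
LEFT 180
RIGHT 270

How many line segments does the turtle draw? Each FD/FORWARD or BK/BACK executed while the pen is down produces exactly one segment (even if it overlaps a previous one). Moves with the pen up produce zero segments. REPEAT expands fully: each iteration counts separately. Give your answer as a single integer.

Answer: 4

Derivation:
Executing turtle program step by step:
Start: pos=(-8,6), heading=45, pen down
LT 180: heading 45 -> 225
LT 90: heading 225 -> 315
FD 8: (-8,6) -> (-2.343,0.343) [heading=315, draw]
RT 251: heading 315 -> 64
FD 12.1: (-2.343,0.343) -> (2.961,11.219) [heading=64, draw]
FD 7.2: (2.961,11.219) -> (6.117,17.69) [heading=64, draw]
RT 180: heading 64 -> 244
FD 11.3: (6.117,17.69) -> (1.164,7.533) [heading=244, draw]
LT 180: heading 244 -> 64
RT 270: heading 64 -> 154
Final: pos=(1.164,7.533), heading=154, 4 segment(s) drawn
Segments drawn: 4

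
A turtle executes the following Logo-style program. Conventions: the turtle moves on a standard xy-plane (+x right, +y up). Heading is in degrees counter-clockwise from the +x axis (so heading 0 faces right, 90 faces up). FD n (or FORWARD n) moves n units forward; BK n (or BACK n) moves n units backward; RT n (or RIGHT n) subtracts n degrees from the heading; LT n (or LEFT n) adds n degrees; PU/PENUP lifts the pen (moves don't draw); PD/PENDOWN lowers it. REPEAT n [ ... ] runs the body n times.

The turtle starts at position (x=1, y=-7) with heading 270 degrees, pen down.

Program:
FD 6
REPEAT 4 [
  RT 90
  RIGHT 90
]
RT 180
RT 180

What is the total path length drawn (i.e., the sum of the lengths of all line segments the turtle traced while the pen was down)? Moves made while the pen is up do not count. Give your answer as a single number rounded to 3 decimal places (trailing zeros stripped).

Answer: 6

Derivation:
Executing turtle program step by step:
Start: pos=(1,-7), heading=270, pen down
FD 6: (1,-7) -> (1,-13) [heading=270, draw]
REPEAT 4 [
  -- iteration 1/4 --
  RT 90: heading 270 -> 180
  RT 90: heading 180 -> 90
  -- iteration 2/4 --
  RT 90: heading 90 -> 0
  RT 90: heading 0 -> 270
  -- iteration 3/4 --
  RT 90: heading 270 -> 180
  RT 90: heading 180 -> 90
  -- iteration 4/4 --
  RT 90: heading 90 -> 0
  RT 90: heading 0 -> 270
]
RT 180: heading 270 -> 90
RT 180: heading 90 -> 270
Final: pos=(1,-13), heading=270, 1 segment(s) drawn

Segment lengths:
  seg 1: (1,-7) -> (1,-13), length = 6
Total = 6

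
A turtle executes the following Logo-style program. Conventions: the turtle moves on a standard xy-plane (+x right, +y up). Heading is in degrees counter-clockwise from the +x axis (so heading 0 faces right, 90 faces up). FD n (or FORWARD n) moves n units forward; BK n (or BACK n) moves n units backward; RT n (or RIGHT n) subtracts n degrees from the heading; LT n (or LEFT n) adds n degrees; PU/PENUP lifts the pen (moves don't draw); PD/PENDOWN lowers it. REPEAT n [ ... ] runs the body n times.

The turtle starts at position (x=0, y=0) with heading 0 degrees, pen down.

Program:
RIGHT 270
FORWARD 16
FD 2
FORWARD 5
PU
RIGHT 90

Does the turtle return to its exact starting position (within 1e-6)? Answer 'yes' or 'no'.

Answer: no

Derivation:
Executing turtle program step by step:
Start: pos=(0,0), heading=0, pen down
RT 270: heading 0 -> 90
FD 16: (0,0) -> (0,16) [heading=90, draw]
FD 2: (0,16) -> (0,18) [heading=90, draw]
FD 5: (0,18) -> (0,23) [heading=90, draw]
PU: pen up
RT 90: heading 90 -> 0
Final: pos=(0,23), heading=0, 3 segment(s) drawn

Start position: (0, 0)
Final position: (0, 23)
Distance = 23; >= 1e-6 -> NOT closed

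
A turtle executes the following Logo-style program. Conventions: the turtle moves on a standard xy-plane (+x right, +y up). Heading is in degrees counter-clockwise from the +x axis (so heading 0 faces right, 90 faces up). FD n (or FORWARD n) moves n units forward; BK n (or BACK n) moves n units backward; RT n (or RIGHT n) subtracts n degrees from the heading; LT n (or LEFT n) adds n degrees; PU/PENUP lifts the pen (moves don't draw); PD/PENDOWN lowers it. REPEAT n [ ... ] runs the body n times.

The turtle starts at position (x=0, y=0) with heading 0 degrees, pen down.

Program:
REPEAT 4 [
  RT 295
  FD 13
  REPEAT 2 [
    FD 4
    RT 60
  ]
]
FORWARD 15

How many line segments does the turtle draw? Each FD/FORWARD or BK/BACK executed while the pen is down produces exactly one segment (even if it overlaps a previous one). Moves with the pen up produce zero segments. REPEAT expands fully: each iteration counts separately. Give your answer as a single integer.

Answer: 13

Derivation:
Executing turtle program step by step:
Start: pos=(0,0), heading=0, pen down
REPEAT 4 [
  -- iteration 1/4 --
  RT 295: heading 0 -> 65
  FD 13: (0,0) -> (5.494,11.782) [heading=65, draw]
  REPEAT 2 [
    -- iteration 1/2 --
    FD 4: (5.494,11.782) -> (7.185,15.407) [heading=65, draw]
    RT 60: heading 65 -> 5
    -- iteration 2/2 --
    FD 4: (7.185,15.407) -> (11.169,15.756) [heading=5, draw]
    RT 60: heading 5 -> 305
  ]
  -- iteration 2/4 --
  RT 295: heading 305 -> 10
  FD 13: (11.169,15.756) -> (23.972,18.013) [heading=10, draw]
  REPEAT 2 [
    -- iteration 1/2 --
    FD 4: (23.972,18.013) -> (27.911,18.708) [heading=10, draw]
    RT 60: heading 10 -> 310
    -- iteration 2/2 --
    FD 4: (27.911,18.708) -> (30.482,15.644) [heading=310, draw]
    RT 60: heading 310 -> 250
  ]
  -- iteration 3/4 --
  RT 295: heading 250 -> 315
  FD 13: (30.482,15.644) -> (39.675,6.451) [heading=315, draw]
  REPEAT 2 [
    -- iteration 1/2 --
    FD 4: (39.675,6.451) -> (42.503,3.623) [heading=315, draw]
    RT 60: heading 315 -> 255
    -- iteration 2/2 --
    FD 4: (42.503,3.623) -> (41.468,-0.241) [heading=255, draw]
    RT 60: heading 255 -> 195
  ]
  -- iteration 4/4 --
  RT 295: heading 195 -> 260
  FD 13: (41.468,-0.241) -> (39.21,-13.043) [heading=260, draw]
  REPEAT 2 [
    -- iteration 1/2 --
    FD 4: (39.21,-13.043) -> (38.516,-16.983) [heading=260, draw]
    RT 60: heading 260 -> 200
    -- iteration 2/2 --
    FD 4: (38.516,-16.983) -> (34.757,-18.351) [heading=200, draw]
    RT 60: heading 200 -> 140
  ]
]
FD 15: (34.757,-18.351) -> (23.266,-8.709) [heading=140, draw]
Final: pos=(23.266,-8.709), heading=140, 13 segment(s) drawn
Segments drawn: 13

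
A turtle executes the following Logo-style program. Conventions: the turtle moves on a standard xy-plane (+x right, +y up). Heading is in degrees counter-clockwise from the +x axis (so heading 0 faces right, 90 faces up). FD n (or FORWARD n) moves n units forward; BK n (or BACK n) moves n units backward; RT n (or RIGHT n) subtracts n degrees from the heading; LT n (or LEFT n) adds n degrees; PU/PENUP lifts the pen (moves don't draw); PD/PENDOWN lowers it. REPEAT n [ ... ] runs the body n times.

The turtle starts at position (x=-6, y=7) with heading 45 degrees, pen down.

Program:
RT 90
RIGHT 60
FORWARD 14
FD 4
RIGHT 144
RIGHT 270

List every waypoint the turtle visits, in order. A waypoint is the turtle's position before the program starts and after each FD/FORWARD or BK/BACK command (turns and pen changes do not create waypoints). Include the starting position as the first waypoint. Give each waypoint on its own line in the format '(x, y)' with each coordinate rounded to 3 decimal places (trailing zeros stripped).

Executing turtle program step by step:
Start: pos=(-6,7), heading=45, pen down
RT 90: heading 45 -> 315
RT 60: heading 315 -> 255
FD 14: (-6,7) -> (-9.623,-6.523) [heading=255, draw]
FD 4: (-9.623,-6.523) -> (-10.659,-10.387) [heading=255, draw]
RT 144: heading 255 -> 111
RT 270: heading 111 -> 201
Final: pos=(-10.659,-10.387), heading=201, 2 segment(s) drawn
Waypoints (3 total):
(-6, 7)
(-9.623, -6.523)
(-10.659, -10.387)

Answer: (-6, 7)
(-9.623, -6.523)
(-10.659, -10.387)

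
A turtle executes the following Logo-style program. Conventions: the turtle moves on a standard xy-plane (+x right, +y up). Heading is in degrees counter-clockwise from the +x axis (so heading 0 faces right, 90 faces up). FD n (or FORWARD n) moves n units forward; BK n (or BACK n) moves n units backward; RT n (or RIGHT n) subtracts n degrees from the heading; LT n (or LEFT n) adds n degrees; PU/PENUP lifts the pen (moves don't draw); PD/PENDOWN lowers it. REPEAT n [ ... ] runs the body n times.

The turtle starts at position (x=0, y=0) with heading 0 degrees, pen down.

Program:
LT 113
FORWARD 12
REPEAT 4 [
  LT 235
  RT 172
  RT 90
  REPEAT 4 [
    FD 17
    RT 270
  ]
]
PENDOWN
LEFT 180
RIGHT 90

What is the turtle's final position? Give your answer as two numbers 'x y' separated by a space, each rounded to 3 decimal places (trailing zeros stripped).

Executing turtle program step by step:
Start: pos=(0,0), heading=0, pen down
LT 113: heading 0 -> 113
FD 12: (0,0) -> (-4.689,11.046) [heading=113, draw]
REPEAT 4 [
  -- iteration 1/4 --
  LT 235: heading 113 -> 348
  RT 172: heading 348 -> 176
  RT 90: heading 176 -> 86
  REPEAT 4 [
    -- iteration 1/4 --
    FD 17: (-4.689,11.046) -> (-3.503,28.005) [heading=86, draw]
    RT 270: heading 86 -> 176
    -- iteration 2/4 --
    FD 17: (-3.503,28.005) -> (-20.462,29.191) [heading=176, draw]
    RT 270: heading 176 -> 266
    -- iteration 3/4 --
    FD 17: (-20.462,29.191) -> (-21.647,12.232) [heading=266, draw]
    RT 270: heading 266 -> 356
    -- iteration 4/4 --
    FD 17: (-21.647,12.232) -> (-4.689,11.046) [heading=356, draw]
    RT 270: heading 356 -> 86
  ]
  -- iteration 2/4 --
  LT 235: heading 86 -> 321
  RT 172: heading 321 -> 149
  RT 90: heading 149 -> 59
  REPEAT 4 [
    -- iteration 1/4 --
    FD 17: (-4.689,11.046) -> (4.067,25.618) [heading=59, draw]
    RT 270: heading 59 -> 149
    -- iteration 2/4 --
    FD 17: (4.067,25.618) -> (-10.505,34.374) [heading=149, draw]
    RT 270: heading 149 -> 239
    -- iteration 3/4 --
    FD 17: (-10.505,34.374) -> (-19.261,19.802) [heading=239, draw]
    RT 270: heading 239 -> 329
    -- iteration 4/4 --
    FD 17: (-19.261,19.802) -> (-4.689,11.046) [heading=329, draw]
    RT 270: heading 329 -> 59
  ]
  -- iteration 3/4 --
  LT 235: heading 59 -> 294
  RT 172: heading 294 -> 122
  RT 90: heading 122 -> 32
  REPEAT 4 [
    -- iteration 1/4 --
    FD 17: (-4.689,11.046) -> (9.728,20.055) [heading=32, draw]
    RT 270: heading 32 -> 122
    -- iteration 2/4 --
    FD 17: (9.728,20.055) -> (0.719,34.472) [heading=122, draw]
    RT 270: heading 122 -> 212
    -- iteration 3/4 --
    FD 17: (0.719,34.472) -> (-13.697,25.463) [heading=212, draw]
    RT 270: heading 212 -> 302
    -- iteration 4/4 --
    FD 17: (-13.697,25.463) -> (-4.689,11.046) [heading=302, draw]
    RT 270: heading 302 -> 32
  ]
  -- iteration 4/4 --
  LT 235: heading 32 -> 267
  RT 172: heading 267 -> 95
  RT 90: heading 95 -> 5
  REPEAT 4 [
    -- iteration 1/4 --
    FD 17: (-4.689,11.046) -> (12.247,12.528) [heading=5, draw]
    RT 270: heading 5 -> 95
    -- iteration 2/4 --
    FD 17: (12.247,12.528) -> (10.765,29.463) [heading=95, draw]
    RT 270: heading 95 -> 185
    -- iteration 3/4 --
    FD 17: (10.765,29.463) -> (-6.17,27.981) [heading=185, draw]
    RT 270: heading 185 -> 275
    -- iteration 4/4 --
    FD 17: (-6.17,27.981) -> (-4.689,11.046) [heading=275, draw]
    RT 270: heading 275 -> 5
  ]
]
PD: pen down
LT 180: heading 5 -> 185
RT 90: heading 185 -> 95
Final: pos=(-4.689,11.046), heading=95, 17 segment(s) drawn

Answer: -4.689 11.046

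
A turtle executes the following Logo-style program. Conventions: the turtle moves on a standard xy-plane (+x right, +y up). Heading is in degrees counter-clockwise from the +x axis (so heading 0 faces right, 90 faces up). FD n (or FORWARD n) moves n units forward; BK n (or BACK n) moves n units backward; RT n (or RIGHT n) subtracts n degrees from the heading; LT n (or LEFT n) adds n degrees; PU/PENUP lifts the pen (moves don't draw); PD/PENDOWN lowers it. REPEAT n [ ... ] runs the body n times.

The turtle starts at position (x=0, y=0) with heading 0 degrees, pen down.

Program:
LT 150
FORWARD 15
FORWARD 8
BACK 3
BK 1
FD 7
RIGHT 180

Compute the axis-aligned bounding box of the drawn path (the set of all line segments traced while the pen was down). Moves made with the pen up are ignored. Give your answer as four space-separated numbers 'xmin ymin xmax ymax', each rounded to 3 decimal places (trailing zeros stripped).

Answer: -22.517 0 0 13

Derivation:
Executing turtle program step by step:
Start: pos=(0,0), heading=0, pen down
LT 150: heading 0 -> 150
FD 15: (0,0) -> (-12.99,7.5) [heading=150, draw]
FD 8: (-12.99,7.5) -> (-19.919,11.5) [heading=150, draw]
BK 3: (-19.919,11.5) -> (-17.321,10) [heading=150, draw]
BK 1: (-17.321,10) -> (-16.454,9.5) [heading=150, draw]
FD 7: (-16.454,9.5) -> (-22.517,13) [heading=150, draw]
RT 180: heading 150 -> 330
Final: pos=(-22.517,13), heading=330, 5 segment(s) drawn

Segment endpoints: x in {-22.517, -19.919, -17.321, -16.454, -12.99, 0}, y in {0, 7.5, 9.5, 10, 11.5, 13}
xmin=-22.517, ymin=0, xmax=0, ymax=13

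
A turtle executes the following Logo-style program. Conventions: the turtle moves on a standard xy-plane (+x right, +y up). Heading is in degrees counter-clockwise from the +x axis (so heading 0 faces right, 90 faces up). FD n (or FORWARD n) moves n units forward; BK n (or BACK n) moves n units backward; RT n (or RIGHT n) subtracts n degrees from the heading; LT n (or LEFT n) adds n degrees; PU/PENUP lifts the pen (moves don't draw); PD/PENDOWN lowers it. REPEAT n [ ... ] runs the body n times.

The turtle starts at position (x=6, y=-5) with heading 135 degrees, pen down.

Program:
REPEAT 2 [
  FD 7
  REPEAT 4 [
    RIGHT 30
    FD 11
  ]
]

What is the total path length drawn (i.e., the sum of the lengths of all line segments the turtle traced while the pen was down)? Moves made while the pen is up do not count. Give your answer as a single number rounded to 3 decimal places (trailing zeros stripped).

Executing turtle program step by step:
Start: pos=(6,-5), heading=135, pen down
REPEAT 2 [
  -- iteration 1/2 --
  FD 7: (6,-5) -> (1.05,-0.05) [heading=135, draw]
  REPEAT 4 [
    -- iteration 1/4 --
    RT 30: heading 135 -> 105
    FD 11: (1.05,-0.05) -> (-1.797,10.575) [heading=105, draw]
    -- iteration 2/4 --
    RT 30: heading 105 -> 75
    FD 11: (-1.797,10.575) -> (1.05,21.2) [heading=75, draw]
    -- iteration 3/4 --
    RT 30: heading 75 -> 45
    FD 11: (1.05,21.2) -> (8.828,28.978) [heading=45, draw]
    -- iteration 4/4 --
    RT 30: heading 45 -> 15
    FD 11: (8.828,28.978) -> (19.454,31.825) [heading=15, draw]
  ]
  -- iteration 2/2 --
  FD 7: (19.454,31.825) -> (26.215,33.637) [heading=15, draw]
  REPEAT 4 [
    -- iteration 1/4 --
    RT 30: heading 15 -> 345
    FD 11: (26.215,33.637) -> (36.84,30.79) [heading=345, draw]
    -- iteration 2/4 --
    RT 30: heading 345 -> 315
    FD 11: (36.84,30.79) -> (44.618,23.012) [heading=315, draw]
    -- iteration 3/4 --
    RT 30: heading 315 -> 285
    FD 11: (44.618,23.012) -> (47.465,12.387) [heading=285, draw]
    -- iteration 4/4 --
    RT 30: heading 285 -> 255
    FD 11: (47.465,12.387) -> (44.618,1.761) [heading=255, draw]
  ]
]
Final: pos=(44.618,1.761), heading=255, 10 segment(s) drawn

Segment lengths:
  seg 1: (6,-5) -> (1.05,-0.05), length = 7
  seg 2: (1.05,-0.05) -> (-1.797,10.575), length = 11
  seg 3: (-1.797,10.575) -> (1.05,21.2), length = 11
  seg 4: (1.05,21.2) -> (8.828,28.978), length = 11
  seg 5: (8.828,28.978) -> (19.454,31.825), length = 11
  seg 6: (19.454,31.825) -> (26.215,33.637), length = 7
  seg 7: (26.215,33.637) -> (36.84,30.79), length = 11
  seg 8: (36.84,30.79) -> (44.618,23.012), length = 11
  seg 9: (44.618,23.012) -> (47.465,12.387), length = 11
  seg 10: (47.465,12.387) -> (44.618,1.761), length = 11
Total = 102

Answer: 102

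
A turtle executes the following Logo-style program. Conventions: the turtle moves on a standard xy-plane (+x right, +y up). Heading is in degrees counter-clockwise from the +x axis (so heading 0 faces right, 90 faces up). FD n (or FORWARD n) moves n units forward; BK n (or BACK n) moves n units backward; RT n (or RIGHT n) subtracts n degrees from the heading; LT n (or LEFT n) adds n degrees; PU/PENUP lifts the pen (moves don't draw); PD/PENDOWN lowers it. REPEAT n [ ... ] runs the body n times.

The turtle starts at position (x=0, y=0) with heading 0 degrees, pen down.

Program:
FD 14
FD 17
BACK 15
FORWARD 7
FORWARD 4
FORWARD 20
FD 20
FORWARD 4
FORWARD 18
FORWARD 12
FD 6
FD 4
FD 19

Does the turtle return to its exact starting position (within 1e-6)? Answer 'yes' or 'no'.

Answer: no

Derivation:
Executing turtle program step by step:
Start: pos=(0,0), heading=0, pen down
FD 14: (0,0) -> (14,0) [heading=0, draw]
FD 17: (14,0) -> (31,0) [heading=0, draw]
BK 15: (31,0) -> (16,0) [heading=0, draw]
FD 7: (16,0) -> (23,0) [heading=0, draw]
FD 4: (23,0) -> (27,0) [heading=0, draw]
FD 20: (27,0) -> (47,0) [heading=0, draw]
FD 20: (47,0) -> (67,0) [heading=0, draw]
FD 4: (67,0) -> (71,0) [heading=0, draw]
FD 18: (71,0) -> (89,0) [heading=0, draw]
FD 12: (89,0) -> (101,0) [heading=0, draw]
FD 6: (101,0) -> (107,0) [heading=0, draw]
FD 4: (107,0) -> (111,0) [heading=0, draw]
FD 19: (111,0) -> (130,0) [heading=0, draw]
Final: pos=(130,0), heading=0, 13 segment(s) drawn

Start position: (0, 0)
Final position: (130, 0)
Distance = 130; >= 1e-6 -> NOT closed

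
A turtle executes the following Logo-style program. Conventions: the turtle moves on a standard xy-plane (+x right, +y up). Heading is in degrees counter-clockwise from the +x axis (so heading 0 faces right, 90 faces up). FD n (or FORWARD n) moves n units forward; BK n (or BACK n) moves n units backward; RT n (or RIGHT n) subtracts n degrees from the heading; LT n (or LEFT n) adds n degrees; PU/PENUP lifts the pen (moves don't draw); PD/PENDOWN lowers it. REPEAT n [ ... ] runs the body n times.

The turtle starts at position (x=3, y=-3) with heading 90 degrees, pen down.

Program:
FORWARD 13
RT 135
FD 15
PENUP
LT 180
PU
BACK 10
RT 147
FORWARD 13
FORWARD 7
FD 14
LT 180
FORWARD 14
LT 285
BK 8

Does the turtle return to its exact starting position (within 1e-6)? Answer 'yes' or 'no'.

Executing turtle program step by step:
Start: pos=(3,-3), heading=90, pen down
FD 13: (3,-3) -> (3,10) [heading=90, draw]
RT 135: heading 90 -> 315
FD 15: (3,10) -> (13.607,-0.607) [heading=315, draw]
PU: pen up
LT 180: heading 315 -> 135
PU: pen up
BK 10: (13.607,-0.607) -> (20.678,-7.678) [heading=135, move]
RT 147: heading 135 -> 348
FD 13: (20.678,-7.678) -> (33.394,-10.381) [heading=348, move]
FD 7: (33.394,-10.381) -> (40.241,-11.836) [heading=348, move]
FD 14: (40.241,-11.836) -> (53.935,-14.747) [heading=348, move]
LT 180: heading 348 -> 168
FD 14: (53.935,-14.747) -> (40.241,-11.836) [heading=168, move]
LT 285: heading 168 -> 93
BK 8: (40.241,-11.836) -> (40.659,-19.825) [heading=93, move]
Final: pos=(40.659,-19.825), heading=93, 2 segment(s) drawn

Start position: (3, -3)
Final position: (40.659, -19.825)
Distance = 41.247; >= 1e-6 -> NOT closed

Answer: no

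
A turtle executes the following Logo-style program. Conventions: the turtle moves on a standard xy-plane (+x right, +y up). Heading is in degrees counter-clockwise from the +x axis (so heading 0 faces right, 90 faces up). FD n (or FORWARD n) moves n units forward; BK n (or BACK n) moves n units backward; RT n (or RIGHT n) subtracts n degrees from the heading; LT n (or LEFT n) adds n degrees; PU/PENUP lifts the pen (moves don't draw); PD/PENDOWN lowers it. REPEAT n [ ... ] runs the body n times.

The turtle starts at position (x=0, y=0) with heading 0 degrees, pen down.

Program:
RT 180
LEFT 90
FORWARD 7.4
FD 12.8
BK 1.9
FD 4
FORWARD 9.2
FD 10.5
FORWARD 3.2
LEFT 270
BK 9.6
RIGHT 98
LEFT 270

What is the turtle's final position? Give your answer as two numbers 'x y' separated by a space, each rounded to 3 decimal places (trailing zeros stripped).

Answer: 9.6 -45.2

Derivation:
Executing turtle program step by step:
Start: pos=(0,0), heading=0, pen down
RT 180: heading 0 -> 180
LT 90: heading 180 -> 270
FD 7.4: (0,0) -> (0,-7.4) [heading=270, draw]
FD 12.8: (0,-7.4) -> (0,-20.2) [heading=270, draw]
BK 1.9: (0,-20.2) -> (0,-18.3) [heading=270, draw]
FD 4: (0,-18.3) -> (0,-22.3) [heading=270, draw]
FD 9.2: (0,-22.3) -> (0,-31.5) [heading=270, draw]
FD 10.5: (0,-31.5) -> (0,-42) [heading=270, draw]
FD 3.2: (0,-42) -> (0,-45.2) [heading=270, draw]
LT 270: heading 270 -> 180
BK 9.6: (0,-45.2) -> (9.6,-45.2) [heading=180, draw]
RT 98: heading 180 -> 82
LT 270: heading 82 -> 352
Final: pos=(9.6,-45.2), heading=352, 8 segment(s) drawn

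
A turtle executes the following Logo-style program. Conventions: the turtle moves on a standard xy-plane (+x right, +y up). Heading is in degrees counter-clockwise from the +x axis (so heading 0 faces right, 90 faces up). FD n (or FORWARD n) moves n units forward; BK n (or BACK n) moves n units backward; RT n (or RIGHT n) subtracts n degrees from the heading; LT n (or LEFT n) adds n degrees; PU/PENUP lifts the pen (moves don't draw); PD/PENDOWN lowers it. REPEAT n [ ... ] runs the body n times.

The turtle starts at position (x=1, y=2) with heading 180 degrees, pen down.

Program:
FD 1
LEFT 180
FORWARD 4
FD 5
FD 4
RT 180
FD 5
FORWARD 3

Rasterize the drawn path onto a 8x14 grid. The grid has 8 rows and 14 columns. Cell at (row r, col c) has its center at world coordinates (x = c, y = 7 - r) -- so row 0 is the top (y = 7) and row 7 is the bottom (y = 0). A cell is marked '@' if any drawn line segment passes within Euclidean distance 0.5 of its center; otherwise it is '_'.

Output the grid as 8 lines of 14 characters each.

Answer: ______________
______________
______________
______________
______________
@@@@@@@@@@@@@@
______________
______________

Derivation:
Segment 0: (1,2) -> (0,2)
Segment 1: (0,2) -> (4,2)
Segment 2: (4,2) -> (9,2)
Segment 3: (9,2) -> (13,2)
Segment 4: (13,2) -> (8,2)
Segment 5: (8,2) -> (5,2)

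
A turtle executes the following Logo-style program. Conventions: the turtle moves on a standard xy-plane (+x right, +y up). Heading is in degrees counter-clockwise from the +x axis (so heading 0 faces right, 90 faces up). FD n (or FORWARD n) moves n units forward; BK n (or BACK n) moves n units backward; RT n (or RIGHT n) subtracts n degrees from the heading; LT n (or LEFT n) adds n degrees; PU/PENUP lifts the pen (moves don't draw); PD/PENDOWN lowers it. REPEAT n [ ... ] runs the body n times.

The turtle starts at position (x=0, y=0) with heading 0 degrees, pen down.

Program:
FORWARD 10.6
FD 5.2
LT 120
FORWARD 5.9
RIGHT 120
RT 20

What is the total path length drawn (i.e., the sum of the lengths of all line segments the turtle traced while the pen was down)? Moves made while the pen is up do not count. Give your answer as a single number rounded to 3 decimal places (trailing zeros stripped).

Answer: 21.7

Derivation:
Executing turtle program step by step:
Start: pos=(0,0), heading=0, pen down
FD 10.6: (0,0) -> (10.6,0) [heading=0, draw]
FD 5.2: (10.6,0) -> (15.8,0) [heading=0, draw]
LT 120: heading 0 -> 120
FD 5.9: (15.8,0) -> (12.85,5.11) [heading=120, draw]
RT 120: heading 120 -> 0
RT 20: heading 0 -> 340
Final: pos=(12.85,5.11), heading=340, 3 segment(s) drawn

Segment lengths:
  seg 1: (0,0) -> (10.6,0), length = 10.6
  seg 2: (10.6,0) -> (15.8,0), length = 5.2
  seg 3: (15.8,0) -> (12.85,5.11), length = 5.9
Total = 21.7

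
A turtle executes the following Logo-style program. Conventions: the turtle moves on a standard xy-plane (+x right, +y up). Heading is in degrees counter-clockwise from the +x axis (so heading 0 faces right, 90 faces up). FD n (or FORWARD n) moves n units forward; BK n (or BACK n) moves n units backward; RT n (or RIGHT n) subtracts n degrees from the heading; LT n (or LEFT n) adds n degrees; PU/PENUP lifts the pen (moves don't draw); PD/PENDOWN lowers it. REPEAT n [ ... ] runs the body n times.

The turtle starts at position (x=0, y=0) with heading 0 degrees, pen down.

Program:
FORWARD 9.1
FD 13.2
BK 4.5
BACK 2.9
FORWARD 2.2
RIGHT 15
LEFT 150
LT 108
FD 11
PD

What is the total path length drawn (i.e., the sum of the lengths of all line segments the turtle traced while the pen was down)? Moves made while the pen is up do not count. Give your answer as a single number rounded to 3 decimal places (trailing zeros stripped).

Executing turtle program step by step:
Start: pos=(0,0), heading=0, pen down
FD 9.1: (0,0) -> (9.1,0) [heading=0, draw]
FD 13.2: (9.1,0) -> (22.3,0) [heading=0, draw]
BK 4.5: (22.3,0) -> (17.8,0) [heading=0, draw]
BK 2.9: (17.8,0) -> (14.9,0) [heading=0, draw]
FD 2.2: (14.9,0) -> (17.1,0) [heading=0, draw]
RT 15: heading 0 -> 345
LT 150: heading 345 -> 135
LT 108: heading 135 -> 243
FD 11: (17.1,0) -> (12.106,-9.801) [heading=243, draw]
PD: pen down
Final: pos=(12.106,-9.801), heading=243, 6 segment(s) drawn

Segment lengths:
  seg 1: (0,0) -> (9.1,0), length = 9.1
  seg 2: (9.1,0) -> (22.3,0), length = 13.2
  seg 3: (22.3,0) -> (17.8,0), length = 4.5
  seg 4: (17.8,0) -> (14.9,0), length = 2.9
  seg 5: (14.9,0) -> (17.1,0), length = 2.2
  seg 6: (17.1,0) -> (12.106,-9.801), length = 11
Total = 42.9

Answer: 42.9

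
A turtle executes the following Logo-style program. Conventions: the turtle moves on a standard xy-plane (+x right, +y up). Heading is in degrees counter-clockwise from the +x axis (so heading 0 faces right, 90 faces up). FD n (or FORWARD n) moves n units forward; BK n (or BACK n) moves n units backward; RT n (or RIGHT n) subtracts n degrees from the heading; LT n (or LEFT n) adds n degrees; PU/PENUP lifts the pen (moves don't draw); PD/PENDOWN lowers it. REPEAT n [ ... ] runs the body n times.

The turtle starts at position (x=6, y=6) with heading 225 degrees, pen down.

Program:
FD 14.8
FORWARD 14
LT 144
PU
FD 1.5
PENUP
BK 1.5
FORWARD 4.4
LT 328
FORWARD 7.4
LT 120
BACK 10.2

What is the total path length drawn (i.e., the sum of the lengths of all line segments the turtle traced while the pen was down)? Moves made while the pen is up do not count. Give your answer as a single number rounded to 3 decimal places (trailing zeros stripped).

Answer: 28.8

Derivation:
Executing turtle program step by step:
Start: pos=(6,6), heading=225, pen down
FD 14.8: (6,6) -> (-4.465,-4.465) [heading=225, draw]
FD 14: (-4.465,-4.465) -> (-14.365,-14.365) [heading=225, draw]
LT 144: heading 225 -> 9
PU: pen up
FD 1.5: (-14.365,-14.365) -> (-12.883,-14.13) [heading=9, move]
PU: pen up
BK 1.5: (-12.883,-14.13) -> (-14.365,-14.365) [heading=9, move]
FD 4.4: (-14.365,-14.365) -> (-10.019,-13.676) [heading=9, move]
LT 328: heading 9 -> 337
FD 7.4: (-10.019,-13.676) -> (-3.207,-16.568) [heading=337, move]
LT 120: heading 337 -> 97
BK 10.2: (-3.207,-16.568) -> (-1.964,-26.692) [heading=97, move]
Final: pos=(-1.964,-26.692), heading=97, 2 segment(s) drawn

Segment lengths:
  seg 1: (6,6) -> (-4.465,-4.465), length = 14.8
  seg 2: (-4.465,-4.465) -> (-14.365,-14.365), length = 14
Total = 28.8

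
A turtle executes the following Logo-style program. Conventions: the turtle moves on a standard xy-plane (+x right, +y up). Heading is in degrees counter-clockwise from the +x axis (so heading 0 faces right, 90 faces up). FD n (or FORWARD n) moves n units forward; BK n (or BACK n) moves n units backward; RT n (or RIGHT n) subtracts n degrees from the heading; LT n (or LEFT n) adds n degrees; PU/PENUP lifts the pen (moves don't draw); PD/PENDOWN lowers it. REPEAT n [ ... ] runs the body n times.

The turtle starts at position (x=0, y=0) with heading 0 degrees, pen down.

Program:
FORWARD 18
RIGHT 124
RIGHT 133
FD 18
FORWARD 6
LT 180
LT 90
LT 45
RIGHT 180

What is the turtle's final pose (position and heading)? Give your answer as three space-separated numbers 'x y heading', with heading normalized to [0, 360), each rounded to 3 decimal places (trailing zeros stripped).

Executing turtle program step by step:
Start: pos=(0,0), heading=0, pen down
FD 18: (0,0) -> (18,0) [heading=0, draw]
RT 124: heading 0 -> 236
RT 133: heading 236 -> 103
FD 18: (18,0) -> (13.951,17.539) [heading=103, draw]
FD 6: (13.951,17.539) -> (12.601,23.385) [heading=103, draw]
LT 180: heading 103 -> 283
LT 90: heading 283 -> 13
LT 45: heading 13 -> 58
RT 180: heading 58 -> 238
Final: pos=(12.601,23.385), heading=238, 3 segment(s) drawn

Answer: 12.601 23.385 238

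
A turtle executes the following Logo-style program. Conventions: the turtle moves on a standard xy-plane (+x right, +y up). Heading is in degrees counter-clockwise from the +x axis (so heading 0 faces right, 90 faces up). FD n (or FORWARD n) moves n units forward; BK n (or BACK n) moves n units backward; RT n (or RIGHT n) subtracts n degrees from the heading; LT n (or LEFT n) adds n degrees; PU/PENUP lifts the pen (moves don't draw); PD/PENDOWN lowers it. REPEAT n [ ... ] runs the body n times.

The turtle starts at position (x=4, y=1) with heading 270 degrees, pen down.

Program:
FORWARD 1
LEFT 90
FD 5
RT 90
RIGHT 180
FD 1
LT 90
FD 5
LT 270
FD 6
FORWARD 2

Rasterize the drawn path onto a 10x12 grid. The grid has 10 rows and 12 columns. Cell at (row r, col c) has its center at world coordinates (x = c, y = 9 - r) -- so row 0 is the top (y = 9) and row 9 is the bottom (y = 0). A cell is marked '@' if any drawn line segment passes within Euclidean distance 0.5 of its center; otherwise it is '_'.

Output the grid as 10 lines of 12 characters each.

Segment 0: (4,1) -> (4,0)
Segment 1: (4,0) -> (9,-0)
Segment 2: (9,-0) -> (9,1)
Segment 3: (9,1) -> (4,1)
Segment 4: (4,1) -> (4,7)
Segment 5: (4,7) -> (4,9)

Answer: ____@_______
____@_______
____@_______
____@_______
____@_______
____@_______
____@_______
____@_______
____@@@@@@__
____@@@@@@__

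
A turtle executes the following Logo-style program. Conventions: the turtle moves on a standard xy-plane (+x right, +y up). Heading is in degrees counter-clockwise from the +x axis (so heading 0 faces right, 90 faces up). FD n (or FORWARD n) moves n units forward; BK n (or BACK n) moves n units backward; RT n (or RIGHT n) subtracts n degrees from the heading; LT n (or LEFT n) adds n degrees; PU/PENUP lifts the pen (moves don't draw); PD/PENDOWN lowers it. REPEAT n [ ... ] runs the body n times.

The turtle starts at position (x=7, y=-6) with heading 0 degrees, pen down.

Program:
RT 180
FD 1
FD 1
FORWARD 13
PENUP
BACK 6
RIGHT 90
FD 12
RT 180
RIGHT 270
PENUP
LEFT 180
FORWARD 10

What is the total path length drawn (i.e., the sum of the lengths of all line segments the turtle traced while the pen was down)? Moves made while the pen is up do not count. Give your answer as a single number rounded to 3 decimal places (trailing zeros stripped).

Executing turtle program step by step:
Start: pos=(7,-6), heading=0, pen down
RT 180: heading 0 -> 180
FD 1: (7,-6) -> (6,-6) [heading=180, draw]
FD 1: (6,-6) -> (5,-6) [heading=180, draw]
FD 13: (5,-6) -> (-8,-6) [heading=180, draw]
PU: pen up
BK 6: (-8,-6) -> (-2,-6) [heading=180, move]
RT 90: heading 180 -> 90
FD 12: (-2,-6) -> (-2,6) [heading=90, move]
RT 180: heading 90 -> 270
RT 270: heading 270 -> 0
PU: pen up
LT 180: heading 0 -> 180
FD 10: (-2,6) -> (-12,6) [heading=180, move]
Final: pos=(-12,6), heading=180, 3 segment(s) drawn

Segment lengths:
  seg 1: (7,-6) -> (6,-6), length = 1
  seg 2: (6,-6) -> (5,-6), length = 1
  seg 3: (5,-6) -> (-8,-6), length = 13
Total = 15

Answer: 15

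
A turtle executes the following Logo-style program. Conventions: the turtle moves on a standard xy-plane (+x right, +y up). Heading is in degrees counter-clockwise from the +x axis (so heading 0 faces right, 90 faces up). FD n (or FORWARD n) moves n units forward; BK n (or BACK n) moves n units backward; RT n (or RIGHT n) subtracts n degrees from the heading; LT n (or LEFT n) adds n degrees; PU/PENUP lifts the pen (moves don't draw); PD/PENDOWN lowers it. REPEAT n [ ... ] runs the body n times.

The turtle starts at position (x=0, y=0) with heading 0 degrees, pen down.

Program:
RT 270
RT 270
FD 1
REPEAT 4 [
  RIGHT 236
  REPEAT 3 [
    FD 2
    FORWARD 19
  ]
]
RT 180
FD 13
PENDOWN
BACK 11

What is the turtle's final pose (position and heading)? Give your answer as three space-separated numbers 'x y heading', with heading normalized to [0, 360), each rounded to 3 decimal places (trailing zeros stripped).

Executing turtle program step by step:
Start: pos=(0,0), heading=0, pen down
RT 270: heading 0 -> 90
RT 270: heading 90 -> 180
FD 1: (0,0) -> (-1,0) [heading=180, draw]
REPEAT 4 [
  -- iteration 1/4 --
  RT 236: heading 180 -> 304
  REPEAT 3 [
    -- iteration 1/3 --
    FD 2: (-1,0) -> (0.118,-1.658) [heading=304, draw]
    FD 19: (0.118,-1.658) -> (10.743,-17.41) [heading=304, draw]
    -- iteration 2/3 --
    FD 2: (10.743,-17.41) -> (11.861,-19.068) [heading=304, draw]
    FD 19: (11.861,-19.068) -> (22.486,-34.82) [heading=304, draw]
    -- iteration 3/3 --
    FD 2: (22.486,-34.82) -> (23.604,-36.478) [heading=304, draw]
    FD 19: (23.604,-36.478) -> (34.229,-52.229) [heading=304, draw]
  ]
  -- iteration 2/4 --
  RT 236: heading 304 -> 68
  REPEAT 3 [
    -- iteration 1/3 --
    FD 2: (34.229,-52.229) -> (34.978,-50.375) [heading=68, draw]
    FD 19: (34.978,-50.375) -> (42.096,-32.759) [heading=68, draw]
    -- iteration 2/3 --
    FD 2: (42.096,-32.759) -> (42.845,-30.904) [heading=68, draw]
    FD 19: (42.845,-30.904) -> (49.963,-13.288) [heading=68, draw]
    -- iteration 3/3 --
    FD 2: (49.963,-13.288) -> (50.712,-11.433) [heading=68, draw]
    FD 19: (50.712,-11.433) -> (57.829,6.183) [heading=68, draw]
  ]
  -- iteration 3/4 --
  RT 236: heading 68 -> 192
  REPEAT 3 [
    -- iteration 1/3 --
    FD 2: (57.829,6.183) -> (55.873,5.767) [heading=192, draw]
    FD 19: (55.873,5.767) -> (37.288,1.817) [heading=192, draw]
    -- iteration 2/3 --
    FD 2: (37.288,1.817) -> (35.332,1.401) [heading=192, draw]
    FD 19: (35.332,1.401) -> (16.747,-2.549) [heading=192, draw]
    -- iteration 3/3 --
    FD 2: (16.747,-2.549) -> (14.791,-2.965) [heading=192, draw]
    FD 19: (14.791,-2.965) -> (-3.794,-6.915) [heading=192, draw]
  ]
  -- iteration 4/4 --
  RT 236: heading 192 -> 316
  REPEAT 3 [
    -- iteration 1/3 --
    FD 2: (-3.794,-6.915) -> (-2.355,-8.305) [heading=316, draw]
    FD 19: (-2.355,-8.305) -> (11.312,-21.503) [heading=316, draw]
    -- iteration 2/3 --
    FD 2: (11.312,-21.503) -> (12.751,-22.892) [heading=316, draw]
    FD 19: (12.751,-22.892) -> (26.418,-36.091) [heading=316, draw]
    -- iteration 3/3 --
    FD 2: (26.418,-36.091) -> (27.857,-37.48) [heading=316, draw]
    FD 19: (27.857,-37.48) -> (41.524,-50.679) [heading=316, draw]
  ]
]
RT 180: heading 316 -> 136
FD 13: (41.524,-50.679) -> (32.173,-41.648) [heading=136, draw]
PD: pen down
BK 11: (32.173,-41.648) -> (40.086,-49.289) [heading=136, draw]
Final: pos=(40.086,-49.289), heading=136, 27 segment(s) drawn

Answer: 40.086 -49.289 136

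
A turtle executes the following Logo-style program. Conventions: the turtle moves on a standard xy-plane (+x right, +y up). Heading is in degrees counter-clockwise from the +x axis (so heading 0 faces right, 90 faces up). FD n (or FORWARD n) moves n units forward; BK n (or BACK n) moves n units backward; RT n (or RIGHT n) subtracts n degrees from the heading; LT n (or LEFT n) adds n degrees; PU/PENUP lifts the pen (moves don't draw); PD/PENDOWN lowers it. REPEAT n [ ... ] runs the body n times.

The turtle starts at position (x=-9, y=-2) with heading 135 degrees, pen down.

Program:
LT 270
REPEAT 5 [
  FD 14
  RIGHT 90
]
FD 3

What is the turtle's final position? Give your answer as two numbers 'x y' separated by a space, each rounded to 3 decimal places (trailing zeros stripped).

Answer: 3.021 5.778

Derivation:
Executing turtle program step by step:
Start: pos=(-9,-2), heading=135, pen down
LT 270: heading 135 -> 45
REPEAT 5 [
  -- iteration 1/5 --
  FD 14: (-9,-2) -> (0.899,7.899) [heading=45, draw]
  RT 90: heading 45 -> 315
  -- iteration 2/5 --
  FD 14: (0.899,7.899) -> (10.799,-2) [heading=315, draw]
  RT 90: heading 315 -> 225
  -- iteration 3/5 --
  FD 14: (10.799,-2) -> (0.899,-11.899) [heading=225, draw]
  RT 90: heading 225 -> 135
  -- iteration 4/5 --
  FD 14: (0.899,-11.899) -> (-9,-2) [heading=135, draw]
  RT 90: heading 135 -> 45
  -- iteration 5/5 --
  FD 14: (-9,-2) -> (0.899,7.899) [heading=45, draw]
  RT 90: heading 45 -> 315
]
FD 3: (0.899,7.899) -> (3.021,5.778) [heading=315, draw]
Final: pos=(3.021,5.778), heading=315, 6 segment(s) drawn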